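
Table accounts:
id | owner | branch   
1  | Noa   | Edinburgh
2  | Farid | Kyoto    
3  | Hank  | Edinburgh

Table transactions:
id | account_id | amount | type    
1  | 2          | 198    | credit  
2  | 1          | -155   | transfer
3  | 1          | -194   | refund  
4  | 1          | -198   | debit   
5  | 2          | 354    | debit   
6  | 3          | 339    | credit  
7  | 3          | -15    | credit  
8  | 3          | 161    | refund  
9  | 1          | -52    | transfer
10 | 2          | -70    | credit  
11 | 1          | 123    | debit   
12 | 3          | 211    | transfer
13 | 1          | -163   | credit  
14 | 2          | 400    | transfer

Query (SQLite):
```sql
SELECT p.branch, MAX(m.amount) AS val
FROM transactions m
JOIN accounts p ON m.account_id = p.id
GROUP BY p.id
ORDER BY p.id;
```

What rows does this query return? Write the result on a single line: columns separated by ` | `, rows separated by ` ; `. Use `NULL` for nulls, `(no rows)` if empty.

Edinburgh | 123 ; Kyoto | 400 ; Edinburgh | 339

Join each transactions row to its accounts via account_id.
Group joined rows by accounts.id; compute MAX(m.amount) per group.
  1: ids {2, 3, 4, 9, 11, 13} → MAX(m.amount)=123
  2: ids {1, 5, 10, 14} → MAX(m.amount)=400
  3: ids {6, 7, 8, 12} → MAX(m.amount)=339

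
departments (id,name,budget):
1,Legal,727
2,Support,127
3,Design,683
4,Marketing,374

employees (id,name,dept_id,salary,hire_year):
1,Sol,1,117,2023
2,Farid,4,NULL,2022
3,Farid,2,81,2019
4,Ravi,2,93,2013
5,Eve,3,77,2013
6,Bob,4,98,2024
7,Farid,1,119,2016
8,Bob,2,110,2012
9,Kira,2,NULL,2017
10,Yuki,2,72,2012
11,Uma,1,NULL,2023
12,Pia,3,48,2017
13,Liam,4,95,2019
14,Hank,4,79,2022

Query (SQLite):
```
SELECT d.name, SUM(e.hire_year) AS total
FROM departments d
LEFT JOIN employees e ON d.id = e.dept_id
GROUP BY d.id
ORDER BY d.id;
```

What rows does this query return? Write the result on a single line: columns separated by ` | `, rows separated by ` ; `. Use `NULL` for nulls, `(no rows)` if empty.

Legal | 6062 ; Support | 10073 ; Design | 4030 ; Marketing | 8087

LEFT JOIN keeps every departments row; unmatched ones get NULL for employees columns.
Group by departments.id and compute SUM(e.hire_year). SUM over an all-NULL group is NULL.
  1: ids {1, 7, 11} → SUM(e.hire_year)=6062
  2: ids {3, 4, 8, 9, 10} → SUM(e.hire_year)=10073
  3: ids {5, 12} → SUM(e.hire_year)=4030
  4: ids {2, 6, 13, 14} → SUM(e.hire_year)=8087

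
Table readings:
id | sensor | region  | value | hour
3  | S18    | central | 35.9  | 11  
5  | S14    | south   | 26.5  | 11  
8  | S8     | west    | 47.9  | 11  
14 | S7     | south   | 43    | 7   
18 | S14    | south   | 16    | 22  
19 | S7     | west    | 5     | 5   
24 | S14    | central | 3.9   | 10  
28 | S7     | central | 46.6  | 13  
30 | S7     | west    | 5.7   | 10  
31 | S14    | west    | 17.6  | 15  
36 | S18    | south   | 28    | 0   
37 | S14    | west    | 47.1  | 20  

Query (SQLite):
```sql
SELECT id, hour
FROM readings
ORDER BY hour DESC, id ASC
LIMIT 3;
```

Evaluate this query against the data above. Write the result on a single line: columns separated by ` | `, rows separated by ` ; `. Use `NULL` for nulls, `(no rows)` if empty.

18 | 22 ; 37 | 20 ; 31 | 15

Sort by hour desc, tiebreak id asc: (22, id=18), (20, id=37), (15, id=31), (13, id=28), (11, id=3), (11, id=5) …. Take first 3.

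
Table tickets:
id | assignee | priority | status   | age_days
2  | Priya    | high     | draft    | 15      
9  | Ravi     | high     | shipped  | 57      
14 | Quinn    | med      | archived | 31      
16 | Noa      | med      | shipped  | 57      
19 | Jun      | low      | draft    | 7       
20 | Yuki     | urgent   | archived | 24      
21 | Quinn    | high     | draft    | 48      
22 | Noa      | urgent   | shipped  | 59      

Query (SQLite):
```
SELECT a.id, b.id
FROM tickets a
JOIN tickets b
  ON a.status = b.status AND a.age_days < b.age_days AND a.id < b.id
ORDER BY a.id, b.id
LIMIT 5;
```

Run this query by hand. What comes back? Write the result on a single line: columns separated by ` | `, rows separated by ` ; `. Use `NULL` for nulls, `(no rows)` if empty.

2 | 21 ; 9 | 22 ; 16 | 22 ; 19 | 21

Pairs (a,b) with same status, a.age_days < b.age_days, a.id < b.id.
status groups: archived:{14,20} draft:{2,19,21} shipped:{9,16,22}
Ordered by (a.id, b.id); first 5.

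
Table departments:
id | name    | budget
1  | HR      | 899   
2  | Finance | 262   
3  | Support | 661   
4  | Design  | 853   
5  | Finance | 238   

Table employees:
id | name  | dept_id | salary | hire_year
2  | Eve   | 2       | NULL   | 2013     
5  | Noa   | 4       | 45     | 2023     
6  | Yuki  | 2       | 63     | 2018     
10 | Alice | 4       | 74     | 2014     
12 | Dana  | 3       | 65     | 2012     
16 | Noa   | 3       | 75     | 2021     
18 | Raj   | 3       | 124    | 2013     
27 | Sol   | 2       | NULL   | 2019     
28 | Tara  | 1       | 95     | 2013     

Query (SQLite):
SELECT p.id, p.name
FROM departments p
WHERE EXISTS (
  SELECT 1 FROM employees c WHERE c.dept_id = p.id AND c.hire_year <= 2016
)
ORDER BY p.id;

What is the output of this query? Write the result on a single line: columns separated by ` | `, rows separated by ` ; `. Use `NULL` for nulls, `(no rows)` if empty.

1 | HR ; 2 | Finance ; 3 | Support ; 4 | Design

For each departments row, check whether any employees with matching dept_id has hire_year <= 2016.
Keep rows where that is true.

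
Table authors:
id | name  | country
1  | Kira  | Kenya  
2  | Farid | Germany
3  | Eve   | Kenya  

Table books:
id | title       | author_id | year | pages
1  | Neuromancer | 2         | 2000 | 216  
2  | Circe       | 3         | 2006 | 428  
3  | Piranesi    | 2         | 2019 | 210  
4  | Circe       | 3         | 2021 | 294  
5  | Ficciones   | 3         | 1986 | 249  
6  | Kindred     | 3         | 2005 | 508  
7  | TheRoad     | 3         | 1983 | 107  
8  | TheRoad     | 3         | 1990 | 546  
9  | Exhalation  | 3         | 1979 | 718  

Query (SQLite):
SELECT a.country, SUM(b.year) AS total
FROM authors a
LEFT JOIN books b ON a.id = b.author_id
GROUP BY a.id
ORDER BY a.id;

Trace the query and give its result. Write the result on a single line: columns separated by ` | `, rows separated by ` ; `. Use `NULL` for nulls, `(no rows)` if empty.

Kenya | NULL ; Germany | 4019 ; Kenya | 13970

LEFT JOIN keeps every authors row; unmatched ones get NULL for books columns.
Group by authors.id and compute SUM(b.year). SUM over an all-NULL group is NULL.
  1: ids {—} → SUM(b.year)=NULL
  2: ids {1, 3} → SUM(b.year)=4019
  3: ids {2, 4, 5, 6, 7, 8, 9} → SUM(b.year)=13970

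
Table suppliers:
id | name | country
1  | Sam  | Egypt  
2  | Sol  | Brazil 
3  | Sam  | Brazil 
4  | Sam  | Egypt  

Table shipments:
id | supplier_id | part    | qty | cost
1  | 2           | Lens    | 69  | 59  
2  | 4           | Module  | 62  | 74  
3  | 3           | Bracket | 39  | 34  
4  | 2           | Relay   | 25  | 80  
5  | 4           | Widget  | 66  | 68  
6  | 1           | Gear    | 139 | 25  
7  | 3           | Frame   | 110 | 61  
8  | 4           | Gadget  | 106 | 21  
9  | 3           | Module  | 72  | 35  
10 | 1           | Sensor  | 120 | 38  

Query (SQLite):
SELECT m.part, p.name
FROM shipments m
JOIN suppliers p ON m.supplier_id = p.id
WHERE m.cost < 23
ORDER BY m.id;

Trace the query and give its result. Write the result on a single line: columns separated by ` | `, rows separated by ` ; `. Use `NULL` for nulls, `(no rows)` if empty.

Gadget | Sam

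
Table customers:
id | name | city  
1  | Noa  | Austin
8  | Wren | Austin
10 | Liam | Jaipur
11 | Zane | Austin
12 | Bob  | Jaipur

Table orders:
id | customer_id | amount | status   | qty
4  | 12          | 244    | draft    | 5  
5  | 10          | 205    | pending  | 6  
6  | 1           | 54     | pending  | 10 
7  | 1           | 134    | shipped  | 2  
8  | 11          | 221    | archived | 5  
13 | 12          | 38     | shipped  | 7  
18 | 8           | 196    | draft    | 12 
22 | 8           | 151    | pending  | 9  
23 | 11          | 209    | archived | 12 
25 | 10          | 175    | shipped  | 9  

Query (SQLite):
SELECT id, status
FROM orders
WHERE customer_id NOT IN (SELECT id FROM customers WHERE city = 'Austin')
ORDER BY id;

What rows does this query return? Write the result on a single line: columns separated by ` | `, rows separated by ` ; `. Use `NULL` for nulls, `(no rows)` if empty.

4 | draft ; 5 | pending ; 13 | shipped ; 25 | shipped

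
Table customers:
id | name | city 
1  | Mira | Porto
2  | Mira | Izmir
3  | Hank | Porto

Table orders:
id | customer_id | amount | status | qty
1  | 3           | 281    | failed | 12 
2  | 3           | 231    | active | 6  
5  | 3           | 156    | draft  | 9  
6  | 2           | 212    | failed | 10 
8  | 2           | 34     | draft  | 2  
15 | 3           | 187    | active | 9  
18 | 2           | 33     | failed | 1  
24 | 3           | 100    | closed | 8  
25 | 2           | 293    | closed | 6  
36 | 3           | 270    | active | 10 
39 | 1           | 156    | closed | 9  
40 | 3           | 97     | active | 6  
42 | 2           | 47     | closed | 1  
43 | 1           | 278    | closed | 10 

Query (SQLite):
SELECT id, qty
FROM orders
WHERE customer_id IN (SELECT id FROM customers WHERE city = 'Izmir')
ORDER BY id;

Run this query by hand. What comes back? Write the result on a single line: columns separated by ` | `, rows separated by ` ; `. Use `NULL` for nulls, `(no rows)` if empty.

6 | 10 ; 8 | 2 ; 18 | 1 ; 25 | 6 ; 42 | 1

Inner query: customers.id where city = 'Izmir'.
Outer: keep orders rows whose customer_id is in that set.
Inner query → {2}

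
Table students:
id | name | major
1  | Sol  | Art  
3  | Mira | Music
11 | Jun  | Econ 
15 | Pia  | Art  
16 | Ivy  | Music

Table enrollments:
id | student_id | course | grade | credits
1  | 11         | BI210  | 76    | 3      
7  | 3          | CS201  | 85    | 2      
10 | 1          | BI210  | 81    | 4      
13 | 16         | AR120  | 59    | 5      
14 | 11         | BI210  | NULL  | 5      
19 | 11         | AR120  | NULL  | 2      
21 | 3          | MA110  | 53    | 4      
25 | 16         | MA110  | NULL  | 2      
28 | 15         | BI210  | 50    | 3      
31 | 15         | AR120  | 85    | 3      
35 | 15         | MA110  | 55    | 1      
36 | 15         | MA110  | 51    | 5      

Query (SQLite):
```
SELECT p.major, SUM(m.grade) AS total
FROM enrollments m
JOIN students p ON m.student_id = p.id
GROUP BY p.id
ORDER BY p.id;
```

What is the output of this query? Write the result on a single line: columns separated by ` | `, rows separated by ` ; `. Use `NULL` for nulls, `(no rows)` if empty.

Art | 81 ; Music | 138 ; Econ | 76 ; Art | 241 ; Music | 59

Join each enrollments row to its students via student_id.
Group joined rows by students.id; compute SUM(m.grade) per group.
  1: ids {10} → SUM(m.grade)=81
  3: ids {7, 21} → SUM(m.grade)=138
  11: ids {1, 14, 19} → SUM(m.grade)=76
  15: ids {28, 31, 35, 36} → SUM(m.grade)=241
  16: ids {13, 25} → SUM(m.grade)=59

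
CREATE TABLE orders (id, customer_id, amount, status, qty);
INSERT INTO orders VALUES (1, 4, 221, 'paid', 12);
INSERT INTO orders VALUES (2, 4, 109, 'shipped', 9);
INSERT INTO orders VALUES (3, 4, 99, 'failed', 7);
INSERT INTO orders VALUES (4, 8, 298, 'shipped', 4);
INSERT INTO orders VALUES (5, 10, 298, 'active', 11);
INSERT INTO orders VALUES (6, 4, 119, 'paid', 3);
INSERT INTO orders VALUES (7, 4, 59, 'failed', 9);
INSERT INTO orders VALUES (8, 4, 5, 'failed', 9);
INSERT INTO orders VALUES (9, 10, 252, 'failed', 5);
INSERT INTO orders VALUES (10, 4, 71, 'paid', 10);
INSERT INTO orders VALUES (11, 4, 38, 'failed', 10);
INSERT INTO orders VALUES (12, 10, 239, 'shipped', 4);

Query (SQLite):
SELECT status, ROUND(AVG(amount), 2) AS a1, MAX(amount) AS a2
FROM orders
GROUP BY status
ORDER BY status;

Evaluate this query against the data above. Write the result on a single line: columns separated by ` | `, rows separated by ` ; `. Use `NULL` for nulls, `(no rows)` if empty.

Group orders by status.
Per group compute: ROUND(AVG(amount), 2), MAX(amount).
  active: ids {5} → ROUND(AVG(amount), 2)=298, MAX(amount)=298
  failed: ids {3, 7, 8, 9, 11} → ROUND(AVG(amount), 2)=90.6, MAX(amount)=252
  paid: ids {1, 6, 10} → ROUND(AVG(amount), 2)=137, MAX(amount)=221
  shipped: ids {2, 4, 12} → ROUND(AVG(amount), 2)=215.33, MAX(amount)=298

active | 298 | 298 ; failed | 90.6 | 252 ; paid | 137 | 221 ; shipped | 215.33 | 298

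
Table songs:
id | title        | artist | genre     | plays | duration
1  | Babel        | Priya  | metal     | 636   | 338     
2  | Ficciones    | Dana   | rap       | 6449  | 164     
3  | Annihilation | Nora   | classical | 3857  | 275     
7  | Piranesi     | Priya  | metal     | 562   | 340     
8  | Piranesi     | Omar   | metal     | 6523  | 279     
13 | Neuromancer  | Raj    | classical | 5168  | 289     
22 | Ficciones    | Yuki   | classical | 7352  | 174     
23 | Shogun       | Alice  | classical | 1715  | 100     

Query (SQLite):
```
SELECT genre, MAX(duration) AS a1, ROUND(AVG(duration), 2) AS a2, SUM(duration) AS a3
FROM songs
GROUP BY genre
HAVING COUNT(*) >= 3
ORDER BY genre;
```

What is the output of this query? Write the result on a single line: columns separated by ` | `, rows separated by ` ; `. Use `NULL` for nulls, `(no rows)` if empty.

Group songs by genre.
Per group compute: MAX(duration), ROUND(AVG(duration), 2), SUM(duration).
HAVING: drop groups with fewer than 3 rows.
  classical: ids {3, 13, 22, 23} → MAX(duration)=289, ROUND(AVG(duration), 2)=209.5, SUM(duration)=838
  metal: ids {1, 7, 8} → MAX(duration)=340, ROUND(AVG(duration), 2)=319, SUM(duration)=957
  rap: ids {2} → MAX(duration)=164, ROUND(AVG(duration), 2)=164, SUM(duration)=164

classical | 289 | 209.5 | 838 ; metal | 340 | 319 | 957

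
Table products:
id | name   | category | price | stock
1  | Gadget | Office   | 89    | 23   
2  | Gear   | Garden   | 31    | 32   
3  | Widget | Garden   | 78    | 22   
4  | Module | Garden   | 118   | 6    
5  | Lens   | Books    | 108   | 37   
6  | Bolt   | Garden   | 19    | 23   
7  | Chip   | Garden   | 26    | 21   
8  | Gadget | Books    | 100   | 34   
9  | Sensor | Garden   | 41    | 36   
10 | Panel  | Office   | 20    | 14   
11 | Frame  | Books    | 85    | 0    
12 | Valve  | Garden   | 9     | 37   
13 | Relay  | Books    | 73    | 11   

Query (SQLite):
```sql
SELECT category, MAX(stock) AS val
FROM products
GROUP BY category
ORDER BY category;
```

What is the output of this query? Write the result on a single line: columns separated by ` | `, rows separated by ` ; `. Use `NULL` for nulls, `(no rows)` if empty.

Partition products by category; compute MAX(stock) within each group.
  Books: ids {5, 8, 11, 13} → MAX(stock)=37
  Garden: ids {2, 3, 4, 6, 7, 9, 12} → MAX(stock)=37
  Office: ids {1, 10} → MAX(stock)=23

Books | 37 ; Garden | 37 ; Office | 23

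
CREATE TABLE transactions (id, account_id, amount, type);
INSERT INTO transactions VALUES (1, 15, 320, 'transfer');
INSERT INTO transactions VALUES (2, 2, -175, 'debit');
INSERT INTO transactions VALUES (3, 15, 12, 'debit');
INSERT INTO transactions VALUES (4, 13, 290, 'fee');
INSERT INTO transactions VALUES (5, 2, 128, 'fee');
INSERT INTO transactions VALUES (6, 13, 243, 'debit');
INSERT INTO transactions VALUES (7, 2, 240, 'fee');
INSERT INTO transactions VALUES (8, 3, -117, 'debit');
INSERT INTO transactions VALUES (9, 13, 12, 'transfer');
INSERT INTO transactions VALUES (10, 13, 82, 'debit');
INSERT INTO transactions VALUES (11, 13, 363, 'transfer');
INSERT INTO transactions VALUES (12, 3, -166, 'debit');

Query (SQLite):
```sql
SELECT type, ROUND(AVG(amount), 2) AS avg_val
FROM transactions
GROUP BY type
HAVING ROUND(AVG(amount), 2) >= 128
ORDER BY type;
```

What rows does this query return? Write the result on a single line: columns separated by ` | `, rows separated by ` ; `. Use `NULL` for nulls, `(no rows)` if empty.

fee | 219.33 ; transfer | 231.67

Partition transactions by type; compute ROUND(AVG(amount), 2) within each group.
HAVING: keep groups where ROUND(AVG(amount), 2) >= 128.
  debit: ids {2, 3, 6, 8, 10, 12} → ROUND(AVG(amount), 2)=-20.17
  fee: ids {4, 5, 7} → ROUND(AVG(amount), 2)=219.33
  transfer: ids {1, 9, 11} → ROUND(AVG(amount), 2)=231.67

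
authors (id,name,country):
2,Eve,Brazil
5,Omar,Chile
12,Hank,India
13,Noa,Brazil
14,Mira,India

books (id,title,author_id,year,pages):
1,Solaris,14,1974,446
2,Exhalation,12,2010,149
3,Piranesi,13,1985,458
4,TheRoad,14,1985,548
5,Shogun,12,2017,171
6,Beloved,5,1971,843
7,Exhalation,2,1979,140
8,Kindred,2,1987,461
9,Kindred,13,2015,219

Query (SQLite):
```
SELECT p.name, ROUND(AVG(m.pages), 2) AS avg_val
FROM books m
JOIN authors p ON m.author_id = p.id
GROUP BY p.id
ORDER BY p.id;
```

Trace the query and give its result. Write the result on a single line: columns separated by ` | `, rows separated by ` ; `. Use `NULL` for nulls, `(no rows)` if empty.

Join each books row to its authors via author_id.
Group joined rows by authors.id; compute ROUND(AVG(m.pages), 2) per group.
  2: ids {7, 8} → ROUND(AVG(m.pages), 2)=300.5
  5: ids {6} → ROUND(AVG(m.pages), 2)=843
  12: ids {2, 5} → ROUND(AVG(m.pages), 2)=160
  13: ids {3, 9} → ROUND(AVG(m.pages), 2)=338.5
  14: ids {1, 4} → ROUND(AVG(m.pages), 2)=497

Eve | 300.5 ; Omar | 843 ; Hank | 160 ; Noa | 338.5 ; Mira | 497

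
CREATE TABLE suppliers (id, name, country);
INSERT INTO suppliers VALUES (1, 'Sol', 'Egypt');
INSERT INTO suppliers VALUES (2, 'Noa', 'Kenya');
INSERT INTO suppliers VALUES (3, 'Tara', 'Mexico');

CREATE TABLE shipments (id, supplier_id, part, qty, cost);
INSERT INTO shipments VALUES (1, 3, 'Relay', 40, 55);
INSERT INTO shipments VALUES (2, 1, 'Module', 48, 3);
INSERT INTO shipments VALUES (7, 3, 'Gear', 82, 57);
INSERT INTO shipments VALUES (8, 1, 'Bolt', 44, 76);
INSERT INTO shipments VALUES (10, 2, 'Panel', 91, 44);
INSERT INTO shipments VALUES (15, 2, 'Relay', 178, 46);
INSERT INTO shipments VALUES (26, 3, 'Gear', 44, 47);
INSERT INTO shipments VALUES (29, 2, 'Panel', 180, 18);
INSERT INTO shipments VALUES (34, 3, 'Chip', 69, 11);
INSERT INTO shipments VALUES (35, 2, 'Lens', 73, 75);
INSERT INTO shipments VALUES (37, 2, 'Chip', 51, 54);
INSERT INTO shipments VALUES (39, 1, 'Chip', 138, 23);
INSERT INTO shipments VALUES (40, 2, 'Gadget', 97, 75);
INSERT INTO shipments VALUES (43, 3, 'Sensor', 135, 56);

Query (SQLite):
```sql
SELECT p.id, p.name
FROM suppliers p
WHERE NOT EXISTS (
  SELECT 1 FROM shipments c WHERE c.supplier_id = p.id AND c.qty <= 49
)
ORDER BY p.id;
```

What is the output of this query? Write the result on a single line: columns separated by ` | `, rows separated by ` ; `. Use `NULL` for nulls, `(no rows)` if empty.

2 | Noa

For each suppliers row, check whether any shipments with matching supplier_id has qty <= 49.
Keep rows where that is false.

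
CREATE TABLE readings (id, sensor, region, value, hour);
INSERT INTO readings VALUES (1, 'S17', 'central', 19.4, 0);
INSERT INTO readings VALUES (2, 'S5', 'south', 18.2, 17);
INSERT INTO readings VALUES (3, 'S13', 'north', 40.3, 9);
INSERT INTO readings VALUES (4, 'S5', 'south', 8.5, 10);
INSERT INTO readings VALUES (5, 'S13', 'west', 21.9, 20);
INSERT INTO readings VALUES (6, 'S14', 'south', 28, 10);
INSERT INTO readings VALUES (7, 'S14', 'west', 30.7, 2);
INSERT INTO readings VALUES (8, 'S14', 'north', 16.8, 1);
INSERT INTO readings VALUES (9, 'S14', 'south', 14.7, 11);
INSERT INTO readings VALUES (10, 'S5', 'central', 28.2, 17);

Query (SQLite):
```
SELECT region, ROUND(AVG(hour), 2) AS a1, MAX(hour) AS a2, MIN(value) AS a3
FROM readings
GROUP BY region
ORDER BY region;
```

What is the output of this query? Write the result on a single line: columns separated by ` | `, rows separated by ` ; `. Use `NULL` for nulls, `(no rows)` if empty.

central | 8.5 | 17 | 19.4 ; north | 5 | 9 | 16.8 ; south | 12 | 17 | 8.5 ; west | 11 | 20 | 21.9

Group readings by region.
Per group compute: ROUND(AVG(hour), 2), MAX(hour), MIN(value).
  central: ids {1, 10} → ROUND(AVG(hour), 2)=8.5, MAX(hour)=17, MIN(value)=19.4
  north: ids {3, 8} → ROUND(AVG(hour), 2)=5, MAX(hour)=9, MIN(value)=16.8
  south: ids {2, 4, 6, 9} → ROUND(AVG(hour), 2)=12, MAX(hour)=17, MIN(value)=8.5
  west: ids {5, 7} → ROUND(AVG(hour), 2)=11, MAX(hour)=20, MIN(value)=21.9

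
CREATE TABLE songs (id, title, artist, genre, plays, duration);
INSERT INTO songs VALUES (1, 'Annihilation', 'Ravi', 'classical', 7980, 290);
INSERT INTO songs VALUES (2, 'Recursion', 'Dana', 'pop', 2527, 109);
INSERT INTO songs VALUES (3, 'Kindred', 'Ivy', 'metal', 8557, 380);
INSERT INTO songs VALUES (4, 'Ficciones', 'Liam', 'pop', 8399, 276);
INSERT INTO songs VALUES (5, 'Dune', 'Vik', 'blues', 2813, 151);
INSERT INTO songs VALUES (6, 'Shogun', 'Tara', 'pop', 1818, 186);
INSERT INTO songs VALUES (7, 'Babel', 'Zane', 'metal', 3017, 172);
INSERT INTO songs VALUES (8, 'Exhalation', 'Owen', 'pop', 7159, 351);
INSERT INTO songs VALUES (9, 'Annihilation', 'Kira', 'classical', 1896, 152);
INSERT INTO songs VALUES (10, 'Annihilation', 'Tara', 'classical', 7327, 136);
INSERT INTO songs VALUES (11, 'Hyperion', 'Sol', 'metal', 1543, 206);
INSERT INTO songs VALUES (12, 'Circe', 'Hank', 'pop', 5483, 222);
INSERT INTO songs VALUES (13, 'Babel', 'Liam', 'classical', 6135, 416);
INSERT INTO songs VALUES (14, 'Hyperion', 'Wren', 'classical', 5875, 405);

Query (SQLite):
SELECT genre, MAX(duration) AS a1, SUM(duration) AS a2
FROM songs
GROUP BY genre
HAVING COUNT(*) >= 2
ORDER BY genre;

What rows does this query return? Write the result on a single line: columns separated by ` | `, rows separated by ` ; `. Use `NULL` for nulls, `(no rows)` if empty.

classical | 416 | 1399 ; metal | 380 | 758 ; pop | 351 | 1144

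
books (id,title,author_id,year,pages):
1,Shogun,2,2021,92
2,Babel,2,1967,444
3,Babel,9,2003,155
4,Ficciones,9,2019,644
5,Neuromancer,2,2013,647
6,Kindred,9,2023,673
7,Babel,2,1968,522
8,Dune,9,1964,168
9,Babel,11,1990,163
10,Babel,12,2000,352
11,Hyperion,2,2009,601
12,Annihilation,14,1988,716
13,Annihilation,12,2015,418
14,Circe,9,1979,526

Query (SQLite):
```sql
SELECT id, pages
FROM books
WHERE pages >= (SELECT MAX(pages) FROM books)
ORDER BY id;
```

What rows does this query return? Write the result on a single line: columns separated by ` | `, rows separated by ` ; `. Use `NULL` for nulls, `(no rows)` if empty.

12 | 716

Scalar subquery: MAX(pages) over all books rows = 716.
Keep rows where pages >= that value.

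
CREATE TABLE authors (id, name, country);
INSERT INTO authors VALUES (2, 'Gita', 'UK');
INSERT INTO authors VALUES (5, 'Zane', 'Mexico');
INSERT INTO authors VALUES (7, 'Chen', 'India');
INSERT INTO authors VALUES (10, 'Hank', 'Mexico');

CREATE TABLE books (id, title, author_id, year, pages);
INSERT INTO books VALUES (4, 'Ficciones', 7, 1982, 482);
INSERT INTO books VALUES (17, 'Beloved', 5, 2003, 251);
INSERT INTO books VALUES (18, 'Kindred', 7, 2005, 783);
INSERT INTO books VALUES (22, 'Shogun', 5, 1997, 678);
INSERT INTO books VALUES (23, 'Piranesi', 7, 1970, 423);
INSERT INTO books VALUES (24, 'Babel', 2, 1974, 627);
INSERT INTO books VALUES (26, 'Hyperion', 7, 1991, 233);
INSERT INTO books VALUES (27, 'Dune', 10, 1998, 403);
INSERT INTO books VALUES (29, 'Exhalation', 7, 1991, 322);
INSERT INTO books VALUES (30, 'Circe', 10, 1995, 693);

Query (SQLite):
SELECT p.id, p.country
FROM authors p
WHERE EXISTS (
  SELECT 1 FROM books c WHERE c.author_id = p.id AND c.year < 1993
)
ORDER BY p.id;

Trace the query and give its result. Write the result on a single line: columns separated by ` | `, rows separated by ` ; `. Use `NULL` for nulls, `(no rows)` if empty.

For each authors row, check whether any books with matching author_id has year < 1993.
Keep rows where that is true.

2 | UK ; 7 | India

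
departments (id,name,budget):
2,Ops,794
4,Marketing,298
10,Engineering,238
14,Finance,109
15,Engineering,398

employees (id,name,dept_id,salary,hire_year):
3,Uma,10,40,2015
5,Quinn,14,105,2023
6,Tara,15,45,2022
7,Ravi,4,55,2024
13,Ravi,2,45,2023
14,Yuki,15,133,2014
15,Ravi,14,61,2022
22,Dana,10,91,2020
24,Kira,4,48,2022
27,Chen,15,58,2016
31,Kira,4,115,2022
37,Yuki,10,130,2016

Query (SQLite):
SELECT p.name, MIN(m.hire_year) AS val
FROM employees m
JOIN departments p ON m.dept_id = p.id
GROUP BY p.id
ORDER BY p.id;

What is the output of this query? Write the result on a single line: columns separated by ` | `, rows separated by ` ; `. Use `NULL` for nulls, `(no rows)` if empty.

Join each employees row to its departments via dept_id.
Group joined rows by departments.id; compute MIN(m.hire_year) per group.
  2: ids {13} → MIN(m.hire_year)=2023
  4: ids {7, 24, 31} → MIN(m.hire_year)=2022
  10: ids {3, 22, 37} → MIN(m.hire_year)=2015
  14: ids {5, 15} → MIN(m.hire_year)=2022
  15: ids {6, 14, 27} → MIN(m.hire_year)=2014

Ops | 2023 ; Marketing | 2022 ; Engineering | 2015 ; Finance | 2022 ; Engineering | 2014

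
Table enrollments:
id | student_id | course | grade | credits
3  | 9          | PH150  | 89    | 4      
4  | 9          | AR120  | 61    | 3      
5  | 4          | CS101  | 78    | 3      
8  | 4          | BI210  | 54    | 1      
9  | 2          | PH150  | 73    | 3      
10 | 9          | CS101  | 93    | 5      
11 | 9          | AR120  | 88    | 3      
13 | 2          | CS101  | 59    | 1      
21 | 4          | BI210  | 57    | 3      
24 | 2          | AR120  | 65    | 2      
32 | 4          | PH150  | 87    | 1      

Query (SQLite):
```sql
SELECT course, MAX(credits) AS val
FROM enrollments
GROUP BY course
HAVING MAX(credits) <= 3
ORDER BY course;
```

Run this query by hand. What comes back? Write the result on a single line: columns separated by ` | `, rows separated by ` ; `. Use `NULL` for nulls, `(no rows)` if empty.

AR120 | 3 ; BI210 | 3

Partition enrollments by course; compute MAX(credits) within each group.
HAVING: keep groups where MAX(credits) <= 3.
  AR120: ids {4, 11, 24} → MAX(credits)=3
  BI210: ids {8, 21} → MAX(credits)=3
  CS101: ids {5, 10, 13} → MAX(credits)=5
  PH150: ids {3, 9, 32} → MAX(credits)=4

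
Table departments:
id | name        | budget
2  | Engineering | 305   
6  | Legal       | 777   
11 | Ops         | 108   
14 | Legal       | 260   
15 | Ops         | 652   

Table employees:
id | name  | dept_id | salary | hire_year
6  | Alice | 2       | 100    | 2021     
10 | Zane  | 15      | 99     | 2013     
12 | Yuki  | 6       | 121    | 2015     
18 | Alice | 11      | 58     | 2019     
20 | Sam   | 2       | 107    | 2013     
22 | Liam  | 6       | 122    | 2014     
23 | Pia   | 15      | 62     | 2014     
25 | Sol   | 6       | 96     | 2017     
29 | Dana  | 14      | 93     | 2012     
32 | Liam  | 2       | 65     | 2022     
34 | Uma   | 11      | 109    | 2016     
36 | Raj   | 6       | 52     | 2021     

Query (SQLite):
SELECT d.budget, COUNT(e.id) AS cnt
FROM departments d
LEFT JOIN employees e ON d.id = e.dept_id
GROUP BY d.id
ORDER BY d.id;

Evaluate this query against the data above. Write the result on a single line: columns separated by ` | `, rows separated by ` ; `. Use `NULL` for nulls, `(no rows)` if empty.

LEFT JOIN keeps every departments row; unmatched ones get NULL for employees columns.
Group by departments.id and compute COUNT(e.id). COUNT(col) of an all-NULL group is 0.
  2: ids {6, 20, 32} → COUNT(e.id)=3
  6: ids {12, 22, 25, 36} → COUNT(e.id)=4
  11: ids {18, 34} → COUNT(e.id)=2
  14: ids {29} → COUNT(e.id)=1
  15: ids {10, 23} → COUNT(e.id)=2

305 | 3 ; 777 | 4 ; 108 | 2 ; 260 | 1 ; 652 | 2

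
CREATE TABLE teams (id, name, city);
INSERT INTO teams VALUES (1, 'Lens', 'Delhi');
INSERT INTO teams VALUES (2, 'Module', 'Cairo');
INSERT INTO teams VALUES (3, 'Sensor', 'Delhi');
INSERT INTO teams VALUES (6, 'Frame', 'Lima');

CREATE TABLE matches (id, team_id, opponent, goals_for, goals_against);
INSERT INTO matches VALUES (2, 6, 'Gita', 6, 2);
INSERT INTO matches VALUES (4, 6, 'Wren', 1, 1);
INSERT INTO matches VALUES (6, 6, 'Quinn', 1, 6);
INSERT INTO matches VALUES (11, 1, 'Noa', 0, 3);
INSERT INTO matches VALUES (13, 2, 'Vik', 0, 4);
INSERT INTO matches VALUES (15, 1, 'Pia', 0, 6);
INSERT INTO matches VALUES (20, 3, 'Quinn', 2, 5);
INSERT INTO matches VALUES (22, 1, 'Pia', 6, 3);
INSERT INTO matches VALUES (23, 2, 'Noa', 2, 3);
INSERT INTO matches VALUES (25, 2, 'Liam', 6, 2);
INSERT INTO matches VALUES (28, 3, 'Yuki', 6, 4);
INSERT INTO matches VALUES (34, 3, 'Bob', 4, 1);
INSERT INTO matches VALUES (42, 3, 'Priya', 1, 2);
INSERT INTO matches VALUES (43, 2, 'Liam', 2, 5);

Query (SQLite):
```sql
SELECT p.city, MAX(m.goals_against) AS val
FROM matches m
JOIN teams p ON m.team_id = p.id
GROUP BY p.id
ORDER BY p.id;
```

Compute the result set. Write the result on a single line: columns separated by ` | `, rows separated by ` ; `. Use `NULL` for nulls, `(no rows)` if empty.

Join each matches row to its teams via team_id.
Group joined rows by teams.id; compute MAX(m.goals_against) per group.
  1: ids {11, 15, 22} → MAX(m.goals_against)=6
  2: ids {13, 23, 25, 43} → MAX(m.goals_against)=5
  3: ids {20, 28, 34, 42} → MAX(m.goals_against)=5
  6: ids {2, 4, 6} → MAX(m.goals_against)=6

Delhi | 6 ; Cairo | 5 ; Delhi | 5 ; Lima | 6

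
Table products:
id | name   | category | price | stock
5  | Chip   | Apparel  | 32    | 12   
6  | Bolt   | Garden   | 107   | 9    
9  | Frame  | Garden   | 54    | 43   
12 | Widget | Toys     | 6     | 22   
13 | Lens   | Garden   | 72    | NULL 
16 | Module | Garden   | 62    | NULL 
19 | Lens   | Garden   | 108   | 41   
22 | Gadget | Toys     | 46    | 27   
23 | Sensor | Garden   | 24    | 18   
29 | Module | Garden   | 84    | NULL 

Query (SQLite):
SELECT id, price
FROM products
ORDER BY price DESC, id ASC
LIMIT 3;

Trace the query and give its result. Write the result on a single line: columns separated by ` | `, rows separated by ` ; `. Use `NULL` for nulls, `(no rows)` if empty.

19 | 108 ; 6 | 107 ; 29 | 84

Sort by price desc, tiebreak id asc: (108, id=19), (107, id=6), (84, id=29), (72, id=13), (62, id=16), (54, id=9) …. Take first 3.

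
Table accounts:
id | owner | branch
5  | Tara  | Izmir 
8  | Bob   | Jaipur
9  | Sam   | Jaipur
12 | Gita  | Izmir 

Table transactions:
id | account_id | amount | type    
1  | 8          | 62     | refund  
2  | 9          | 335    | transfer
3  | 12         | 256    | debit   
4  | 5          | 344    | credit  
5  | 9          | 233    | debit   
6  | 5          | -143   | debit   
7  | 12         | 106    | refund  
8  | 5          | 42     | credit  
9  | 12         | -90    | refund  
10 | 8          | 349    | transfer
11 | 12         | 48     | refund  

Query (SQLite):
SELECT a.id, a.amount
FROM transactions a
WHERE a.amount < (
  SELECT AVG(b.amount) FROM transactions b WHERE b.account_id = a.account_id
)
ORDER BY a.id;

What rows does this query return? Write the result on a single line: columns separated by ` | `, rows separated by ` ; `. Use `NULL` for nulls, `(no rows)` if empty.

1 | 62 ; 5 | 233 ; 6 | -143 ; 8 | 42 ; 9 | -90 ; 11 | 48

For each transactions row a, compute AVG(amount) over rows sharing a.account_id.
Keep row a if a.amount < that per-group AVG.
  account_id=5: AVG(amount) = 81.0
  account_id=8: AVG(amount) = 205.5
  account_id=9: AVG(amount) = 284.0
  account_id=12: AVG(amount) = 80.0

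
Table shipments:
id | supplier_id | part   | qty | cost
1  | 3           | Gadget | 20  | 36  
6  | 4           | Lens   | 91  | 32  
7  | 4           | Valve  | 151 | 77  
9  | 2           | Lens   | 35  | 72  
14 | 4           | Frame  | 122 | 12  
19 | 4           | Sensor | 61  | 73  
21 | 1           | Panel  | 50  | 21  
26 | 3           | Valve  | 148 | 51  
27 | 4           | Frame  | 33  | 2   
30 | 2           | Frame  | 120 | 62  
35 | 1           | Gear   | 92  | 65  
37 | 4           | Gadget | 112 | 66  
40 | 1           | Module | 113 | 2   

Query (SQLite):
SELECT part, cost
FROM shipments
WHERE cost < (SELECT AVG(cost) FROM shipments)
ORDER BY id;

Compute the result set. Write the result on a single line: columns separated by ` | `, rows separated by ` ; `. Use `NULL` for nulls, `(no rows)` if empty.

Gadget | 36 ; Lens | 32 ; Frame | 12 ; Panel | 21 ; Frame | 2 ; Module | 2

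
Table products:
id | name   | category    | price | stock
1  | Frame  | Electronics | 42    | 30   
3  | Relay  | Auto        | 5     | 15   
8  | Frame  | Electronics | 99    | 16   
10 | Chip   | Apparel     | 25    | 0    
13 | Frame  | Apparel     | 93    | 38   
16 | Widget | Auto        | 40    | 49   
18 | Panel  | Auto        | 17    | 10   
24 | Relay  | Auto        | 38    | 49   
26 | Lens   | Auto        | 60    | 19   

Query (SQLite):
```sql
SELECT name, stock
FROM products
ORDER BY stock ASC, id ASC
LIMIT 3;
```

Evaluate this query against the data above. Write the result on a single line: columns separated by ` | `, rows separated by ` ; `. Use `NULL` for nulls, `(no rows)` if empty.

Chip | 0 ; Panel | 10 ; Relay | 15

Sort by stock asc, tiebreak id asc: (0, id=10), (10, id=18), (15, id=3), (16, id=8), (19, id=26), (30, id=1) …. Take first 3.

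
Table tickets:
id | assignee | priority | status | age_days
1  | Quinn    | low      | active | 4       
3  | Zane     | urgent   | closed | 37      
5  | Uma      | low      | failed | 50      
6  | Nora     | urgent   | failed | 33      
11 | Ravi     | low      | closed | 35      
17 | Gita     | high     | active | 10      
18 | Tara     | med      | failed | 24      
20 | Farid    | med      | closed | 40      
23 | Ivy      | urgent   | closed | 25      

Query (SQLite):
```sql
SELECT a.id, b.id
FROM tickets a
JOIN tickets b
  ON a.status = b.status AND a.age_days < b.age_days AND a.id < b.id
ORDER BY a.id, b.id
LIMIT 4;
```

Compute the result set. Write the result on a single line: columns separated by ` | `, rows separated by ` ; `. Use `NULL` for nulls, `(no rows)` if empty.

1 | 17 ; 3 | 20 ; 11 | 20

Pairs (a,b) with same status, a.age_days < b.age_days, a.id < b.id.
status groups: active:{1,17} closed:{3,11,20,23} failed:{5,6,18}
Ordered by (a.id, b.id); first 4.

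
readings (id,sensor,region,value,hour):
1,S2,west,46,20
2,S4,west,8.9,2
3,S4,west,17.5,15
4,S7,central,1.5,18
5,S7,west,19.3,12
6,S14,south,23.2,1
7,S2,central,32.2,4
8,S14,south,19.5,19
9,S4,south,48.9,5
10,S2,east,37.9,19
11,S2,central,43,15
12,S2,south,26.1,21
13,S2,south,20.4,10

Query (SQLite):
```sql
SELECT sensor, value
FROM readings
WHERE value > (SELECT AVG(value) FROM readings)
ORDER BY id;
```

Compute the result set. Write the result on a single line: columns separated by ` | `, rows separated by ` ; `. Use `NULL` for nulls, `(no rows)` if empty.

Scalar subquery: AVG(value) over all readings rows = 26.492308 (≈; comparison uses full precision).
Keep rows where value > that value.

S2 | 46 ; S2 | 32.2 ; S4 | 48.9 ; S2 | 37.9 ; S2 | 43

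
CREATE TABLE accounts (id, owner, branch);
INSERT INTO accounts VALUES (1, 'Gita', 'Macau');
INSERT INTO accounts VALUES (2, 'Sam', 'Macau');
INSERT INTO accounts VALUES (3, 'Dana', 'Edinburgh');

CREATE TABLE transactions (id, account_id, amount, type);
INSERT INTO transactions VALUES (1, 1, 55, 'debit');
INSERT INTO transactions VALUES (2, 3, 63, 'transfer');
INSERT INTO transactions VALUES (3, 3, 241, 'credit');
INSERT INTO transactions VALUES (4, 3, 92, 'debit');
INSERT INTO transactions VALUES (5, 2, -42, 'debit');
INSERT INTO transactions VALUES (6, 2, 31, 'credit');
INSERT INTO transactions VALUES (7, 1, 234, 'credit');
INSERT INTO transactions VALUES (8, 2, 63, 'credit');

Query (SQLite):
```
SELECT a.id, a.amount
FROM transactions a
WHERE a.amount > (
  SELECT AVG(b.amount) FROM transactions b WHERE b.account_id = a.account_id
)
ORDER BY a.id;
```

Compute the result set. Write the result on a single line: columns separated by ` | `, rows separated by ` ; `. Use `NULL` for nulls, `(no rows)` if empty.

3 | 241 ; 6 | 31 ; 7 | 234 ; 8 | 63

For each transactions row a, compute AVG(amount) over rows sharing a.account_id.
Keep row a if a.amount > that per-group AVG.
  account_id=1: AVG(amount) = 144.5
  account_id=2: AVG(amount) = 17.333333
  account_id=3: AVG(amount) = 132.0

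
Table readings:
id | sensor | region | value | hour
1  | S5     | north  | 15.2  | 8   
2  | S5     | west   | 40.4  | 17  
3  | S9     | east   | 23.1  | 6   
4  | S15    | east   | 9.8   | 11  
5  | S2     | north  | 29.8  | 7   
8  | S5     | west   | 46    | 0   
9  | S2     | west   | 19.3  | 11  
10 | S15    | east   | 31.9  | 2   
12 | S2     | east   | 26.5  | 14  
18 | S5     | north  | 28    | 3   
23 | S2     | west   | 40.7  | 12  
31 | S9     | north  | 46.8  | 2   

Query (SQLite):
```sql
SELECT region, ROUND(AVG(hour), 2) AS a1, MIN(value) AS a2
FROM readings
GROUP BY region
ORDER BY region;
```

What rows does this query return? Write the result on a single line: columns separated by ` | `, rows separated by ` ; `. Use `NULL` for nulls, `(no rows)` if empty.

Group readings by region.
Per group compute: ROUND(AVG(hour), 2), MIN(value).
  east: ids {3, 4, 10, 12} → ROUND(AVG(hour), 2)=8.25, MIN(value)=9.8
  north: ids {1, 5, 18, 31} → ROUND(AVG(hour), 2)=5, MIN(value)=15.2
  west: ids {2, 8, 9, 23} → ROUND(AVG(hour), 2)=10, MIN(value)=19.3

east | 8.25 | 9.8 ; north | 5 | 15.2 ; west | 10 | 19.3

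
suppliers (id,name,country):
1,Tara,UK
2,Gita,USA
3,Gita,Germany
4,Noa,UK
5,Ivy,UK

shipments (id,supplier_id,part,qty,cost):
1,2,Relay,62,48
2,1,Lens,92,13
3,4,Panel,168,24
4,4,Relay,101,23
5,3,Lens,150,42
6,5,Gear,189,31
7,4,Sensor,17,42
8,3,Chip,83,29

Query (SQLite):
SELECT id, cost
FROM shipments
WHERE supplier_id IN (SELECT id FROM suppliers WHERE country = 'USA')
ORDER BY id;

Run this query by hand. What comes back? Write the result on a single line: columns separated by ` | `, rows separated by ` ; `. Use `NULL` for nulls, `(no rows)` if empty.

Inner query: suppliers.id where country = 'USA'.
Outer: keep shipments rows whose supplier_id is in that set.
Inner query → {2}

1 | 48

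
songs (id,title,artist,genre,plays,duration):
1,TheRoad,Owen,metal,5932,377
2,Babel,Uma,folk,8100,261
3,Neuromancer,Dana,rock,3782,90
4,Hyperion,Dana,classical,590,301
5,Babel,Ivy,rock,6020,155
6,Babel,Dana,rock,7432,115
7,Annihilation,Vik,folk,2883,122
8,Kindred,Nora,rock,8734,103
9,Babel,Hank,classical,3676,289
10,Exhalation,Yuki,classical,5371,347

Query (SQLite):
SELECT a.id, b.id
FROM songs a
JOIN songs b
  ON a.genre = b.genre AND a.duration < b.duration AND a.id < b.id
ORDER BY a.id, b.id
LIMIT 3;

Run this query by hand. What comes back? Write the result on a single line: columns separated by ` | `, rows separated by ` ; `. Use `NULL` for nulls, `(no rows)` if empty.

3 | 5 ; 3 | 6 ; 3 | 8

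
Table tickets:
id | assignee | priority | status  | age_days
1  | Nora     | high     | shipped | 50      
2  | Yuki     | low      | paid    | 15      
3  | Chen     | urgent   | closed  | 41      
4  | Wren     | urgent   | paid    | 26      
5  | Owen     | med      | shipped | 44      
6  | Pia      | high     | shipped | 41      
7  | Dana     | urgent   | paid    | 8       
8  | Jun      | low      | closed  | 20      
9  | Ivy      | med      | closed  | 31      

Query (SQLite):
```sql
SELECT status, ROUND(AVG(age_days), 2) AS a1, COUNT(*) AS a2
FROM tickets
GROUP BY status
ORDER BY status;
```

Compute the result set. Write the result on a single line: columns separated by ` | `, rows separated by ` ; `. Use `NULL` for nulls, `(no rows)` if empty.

Group tickets by status.
Per group compute: ROUND(AVG(age_days), 2), COUNT(*).
  closed: ids {3, 8, 9} → ROUND(AVG(age_days), 2)=30.67, COUNT(*)=3
  paid: ids {2, 4, 7} → ROUND(AVG(age_days), 2)=16.33, COUNT(*)=3
  shipped: ids {1, 5, 6} → ROUND(AVG(age_days), 2)=45, COUNT(*)=3

closed | 30.67 | 3 ; paid | 16.33 | 3 ; shipped | 45 | 3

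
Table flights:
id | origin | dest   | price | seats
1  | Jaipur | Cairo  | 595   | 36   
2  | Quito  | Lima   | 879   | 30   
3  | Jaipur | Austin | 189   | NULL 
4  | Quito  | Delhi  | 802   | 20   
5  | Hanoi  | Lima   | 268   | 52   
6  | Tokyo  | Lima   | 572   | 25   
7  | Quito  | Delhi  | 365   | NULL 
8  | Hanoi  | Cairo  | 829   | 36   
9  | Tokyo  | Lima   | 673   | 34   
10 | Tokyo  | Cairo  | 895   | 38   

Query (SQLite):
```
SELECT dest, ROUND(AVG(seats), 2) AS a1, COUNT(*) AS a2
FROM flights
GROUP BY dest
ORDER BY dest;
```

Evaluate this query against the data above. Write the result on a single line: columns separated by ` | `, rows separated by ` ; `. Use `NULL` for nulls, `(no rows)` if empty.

Group flights by dest.
Per group compute: ROUND(AVG(seats), 2), COUNT(*).
  Austin: ids {3} → ROUND(AVG(seats), 2)=NULL, COUNT(*)=1
  Cairo: ids {1, 8, 10} → ROUND(AVG(seats), 2)=36.67, COUNT(*)=3
  Delhi: ids {4, 7} → ROUND(AVG(seats), 2)=20, COUNT(*)=2
  Lima: ids {2, 5, 6, 9} → ROUND(AVG(seats), 2)=35.25, COUNT(*)=4

Austin | NULL | 1 ; Cairo | 36.67 | 3 ; Delhi | 20 | 2 ; Lima | 35.25 | 4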